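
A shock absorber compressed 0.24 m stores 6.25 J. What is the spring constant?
k = 2·PE/x² = 2·6.25/(0.24)² = 217.0 N/m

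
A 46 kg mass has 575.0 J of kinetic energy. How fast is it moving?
v = √(2·KE/m) = √(2·575.0/46) = 5.0 m/s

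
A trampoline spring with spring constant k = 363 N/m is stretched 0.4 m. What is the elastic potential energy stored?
PE = ½kx² = ½(363)(0.4)² = 29.04 J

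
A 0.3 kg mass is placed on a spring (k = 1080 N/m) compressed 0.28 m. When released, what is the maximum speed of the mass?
½kx² = ½mv² ⇒ v = x√(k/m) = (0.28)√(1080/0.3) = 16.8 m/s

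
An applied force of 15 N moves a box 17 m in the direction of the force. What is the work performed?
W = F·d = (15)(17) = 255.0 J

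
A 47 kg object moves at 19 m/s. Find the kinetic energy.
KE = ½mv² = ½(47)(19)² = 8483.5 J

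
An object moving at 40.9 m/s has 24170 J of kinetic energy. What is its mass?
m = 2·KE/v² = 2·24170/(40.9)² = 28.9 kg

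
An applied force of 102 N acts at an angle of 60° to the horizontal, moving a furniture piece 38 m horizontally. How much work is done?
W = F·d·cosθ = (102)(38)cos(60°) = 1938 J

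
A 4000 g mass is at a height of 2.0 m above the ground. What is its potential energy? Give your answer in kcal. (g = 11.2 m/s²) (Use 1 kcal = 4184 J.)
Convert to SI: m = 4.0 kg, h = 2.0 m
PE = mgh = (4.0)(11.2)(2.0) = 89.6 J = 0.02141 kcal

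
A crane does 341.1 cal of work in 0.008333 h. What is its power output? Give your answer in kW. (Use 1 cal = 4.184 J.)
Convert to SI: W = 1427.16 J, t = 29.9988 s
P = W/t = 1427.16/29.9988 = 47.574 W = 0.04757 kW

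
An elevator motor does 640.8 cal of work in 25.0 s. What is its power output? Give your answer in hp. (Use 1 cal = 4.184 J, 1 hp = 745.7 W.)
Convert to SI: W = 2681.11 J, t = 25.0 s
P = W/t = 2681.11/25.0 = 107.244 W = 0.1438 hp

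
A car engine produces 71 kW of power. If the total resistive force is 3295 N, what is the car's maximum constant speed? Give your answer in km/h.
P = Fv ⇒ v = P/F = 71000 W/3295.0 N = 21.5478 m/s = 77.57 km/h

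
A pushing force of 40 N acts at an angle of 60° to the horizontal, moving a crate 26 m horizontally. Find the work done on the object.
W = F·d·cosθ = (40)(26)cos(60°) = 520.0 J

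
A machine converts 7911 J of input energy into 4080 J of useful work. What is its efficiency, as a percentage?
η = W_out/W_in = 4080/7911 = 51.57%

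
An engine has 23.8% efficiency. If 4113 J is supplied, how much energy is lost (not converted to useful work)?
W_lost = W_in(1 − η) = 4113·(1 − 0.238) = 3134 J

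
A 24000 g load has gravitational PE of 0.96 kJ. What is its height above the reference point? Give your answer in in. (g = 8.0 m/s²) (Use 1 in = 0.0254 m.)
Convert to SI: m = 24.0 kg, PE = 960.0 J
h = PE/(mg) = 960.0/(24.0·8.0) = 5.0 m = 196.9 in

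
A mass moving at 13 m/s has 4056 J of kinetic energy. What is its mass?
m = 2·KE/v² = 2·4056/(13)² = 48.0 kg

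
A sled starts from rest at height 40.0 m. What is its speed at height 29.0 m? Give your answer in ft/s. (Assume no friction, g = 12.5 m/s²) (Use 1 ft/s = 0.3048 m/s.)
mgh₁ = mgh₂ + ½mv² ⇒ v = √(2g(h₁−h₂)) = √(2·12.5·11.0) = 16.5831 m/s = 54.41 ft/s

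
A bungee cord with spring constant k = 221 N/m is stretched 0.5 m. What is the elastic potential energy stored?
PE = ½kx² = ½(221)(0.5)² = 27.63 J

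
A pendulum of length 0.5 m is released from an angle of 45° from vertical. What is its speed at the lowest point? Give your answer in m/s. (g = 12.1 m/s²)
h = L(1 − cosθ) = 0.5(1 − cos45°) = 0.146447 m
v = √(2gh) = √(2·12.1·0.146447) = 1.883 m/s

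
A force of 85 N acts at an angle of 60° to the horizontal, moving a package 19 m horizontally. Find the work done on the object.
W = F·d·cosθ = (85)(19)cos(60°) = 807.5 J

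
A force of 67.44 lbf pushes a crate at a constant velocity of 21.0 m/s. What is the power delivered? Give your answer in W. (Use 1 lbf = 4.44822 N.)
Convert to SI: F = 299.988 N, v = 21.0 m/s
P = Fv = (299.988)(21.0) = 6300 W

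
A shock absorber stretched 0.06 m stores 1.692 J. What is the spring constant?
k = 2·PE/x² = 2·1.692/(0.06)² = 940.0 N/m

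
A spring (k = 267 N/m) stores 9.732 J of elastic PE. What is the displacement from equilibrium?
x = √(2·PE/k) = √(2·9.732/267) = 0.27 m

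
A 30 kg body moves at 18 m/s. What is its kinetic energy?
KE = ½mv² = ½(30)(18)² = 4860.0 J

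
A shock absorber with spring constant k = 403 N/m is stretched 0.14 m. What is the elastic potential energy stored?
PE = ½kx² = ½(403)(0.14)² = 3.949 J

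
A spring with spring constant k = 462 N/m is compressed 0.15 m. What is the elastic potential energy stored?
PE = ½kx² = ½(462)(0.15)² = 5.198 J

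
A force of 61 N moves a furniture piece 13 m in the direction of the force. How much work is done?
W = F·d = (61)(13) = 793.0 J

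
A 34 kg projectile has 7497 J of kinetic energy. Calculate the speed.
v = √(2·KE/m) = √(2·7497/34) = 21.0 m/s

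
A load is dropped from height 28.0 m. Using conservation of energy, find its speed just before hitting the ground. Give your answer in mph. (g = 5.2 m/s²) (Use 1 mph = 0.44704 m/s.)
mgh = ½mv² ⇒ v = √(2gh) = √(2·5.2·28.0) = 17.0646 m/s = 38.17 mph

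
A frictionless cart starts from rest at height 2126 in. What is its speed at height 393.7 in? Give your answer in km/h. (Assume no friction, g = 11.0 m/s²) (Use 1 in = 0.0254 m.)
Convert to SI: h₁−h₂ = 44.0004 m
mgh₁ = mgh₂ + ½mv² ⇒ v = √(2g(h₁−h₂)) = √(2·11.0·44.0004) = 31.1128 m/s = 112.0 km/h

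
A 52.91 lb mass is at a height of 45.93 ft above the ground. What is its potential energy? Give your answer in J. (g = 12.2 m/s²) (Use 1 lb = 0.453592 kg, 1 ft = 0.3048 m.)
Convert to SI: m = 23.9996 kg, h = 13.9995 m
PE = mgh = (23.9996)(12.2)(13.9995) = 4099 J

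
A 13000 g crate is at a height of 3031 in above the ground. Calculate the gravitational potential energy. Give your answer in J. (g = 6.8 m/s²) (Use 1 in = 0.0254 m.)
Convert to SI: m = 13.0 kg, h = 76.9874 m
PE = mgh = (13.0)(6.8)(76.9874) = 6806 J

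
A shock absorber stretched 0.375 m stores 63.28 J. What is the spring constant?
k = 2·PE/x² = 2·63.28/(0.375)² = 900.0 N/m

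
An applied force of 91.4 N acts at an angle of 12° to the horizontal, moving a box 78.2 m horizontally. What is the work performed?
W = F·d·cosθ = (91.4)(78.2)cos(12°) = 6991 J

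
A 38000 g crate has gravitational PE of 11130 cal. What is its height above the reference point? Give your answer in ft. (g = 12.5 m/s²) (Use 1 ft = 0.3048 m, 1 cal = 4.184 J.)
Convert to SI: m = 38.0 kg, PE = 46567.9 J
h = PE/(mg) = 46567.9/(38.0·12.5) = 98.0377 m = 321.6 ft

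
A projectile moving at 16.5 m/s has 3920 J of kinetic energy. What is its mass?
m = 2·KE/v² = 2·3920/(16.5)² = 28.8 kg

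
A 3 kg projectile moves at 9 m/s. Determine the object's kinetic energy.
KE = ½mv² = ½(3)(9)² = 121.5 J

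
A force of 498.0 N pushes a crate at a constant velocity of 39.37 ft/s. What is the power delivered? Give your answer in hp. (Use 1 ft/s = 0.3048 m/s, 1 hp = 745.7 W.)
Convert to SI: F = 498.0 N, v = 12.0 m/s
P = Fv = (498.0)(12.0) = 5975.99 W = 8.014 hp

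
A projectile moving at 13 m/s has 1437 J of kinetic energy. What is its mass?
m = 2·KE/v² = 2·1437/(13)² = 17.01 kg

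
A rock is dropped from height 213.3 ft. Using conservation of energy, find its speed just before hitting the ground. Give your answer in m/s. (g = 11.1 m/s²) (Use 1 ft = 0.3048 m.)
Convert to SI: h = 65.0138 m
mgh = ½mv² ⇒ v = √(2gh) = √(2·11.1·65.0138) = 37.99 m/s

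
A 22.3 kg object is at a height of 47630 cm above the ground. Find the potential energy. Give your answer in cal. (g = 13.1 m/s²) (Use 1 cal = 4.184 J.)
Convert to SI: m = 22.3 kg, h = 476.3 m
PE = mgh = (22.3)(13.1)(476.3) = 139142 J = 33260 cal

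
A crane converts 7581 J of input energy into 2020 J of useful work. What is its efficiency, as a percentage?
η = W_out/W_in = 2020/7581 = 26.65%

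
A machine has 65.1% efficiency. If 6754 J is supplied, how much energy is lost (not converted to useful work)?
W_lost = W_in(1 − η) = 6754·(1 − 0.651) = 2357 J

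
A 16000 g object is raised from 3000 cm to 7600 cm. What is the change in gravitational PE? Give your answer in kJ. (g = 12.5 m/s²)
Convert to SI: m = 16.0 kg, Δh = 46.0 m
ΔPE = mgΔh = (16.0)(12.5)(46.0) = 9200.0 J = 9.2 kJ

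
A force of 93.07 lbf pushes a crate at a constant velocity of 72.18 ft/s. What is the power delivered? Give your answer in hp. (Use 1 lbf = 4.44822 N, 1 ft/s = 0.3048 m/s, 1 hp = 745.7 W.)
Convert to SI: F = 413.996 N, v = 22.0005 m/s
P = Fv = (413.996)(22.0005) = 9108.1 W = 12.21 hp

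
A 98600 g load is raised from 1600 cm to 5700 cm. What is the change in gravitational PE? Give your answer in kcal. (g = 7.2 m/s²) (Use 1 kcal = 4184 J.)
Convert to SI: m = 98.6 kg, Δh = 41.0 m
ΔPE = mgΔh = (98.6)(7.2)(41.0) = 29106.7 J = 6.957 kcal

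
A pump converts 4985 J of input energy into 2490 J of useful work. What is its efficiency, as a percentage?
η = W_out/W_in = 2490/4985 = 49.95%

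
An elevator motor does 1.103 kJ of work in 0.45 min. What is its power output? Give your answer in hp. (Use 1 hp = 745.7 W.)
Convert to SI: W = 1103.0 J, t = 27.0 s
P = W/t = 1103.0/27.0 = 40.8519 W = 0.05478 hp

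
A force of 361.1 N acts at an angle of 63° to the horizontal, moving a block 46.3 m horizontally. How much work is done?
W = F·d·cosθ = (361.1)(46.3)cos(63°) = 7590 J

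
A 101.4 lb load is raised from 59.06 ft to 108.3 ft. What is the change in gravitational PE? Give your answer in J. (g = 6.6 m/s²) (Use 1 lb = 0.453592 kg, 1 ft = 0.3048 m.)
Convert to SI: m = 45.9942 kg, Δh = 15.0084 m
ΔPE = mgΔh = (45.9942)(6.6)(15.0084) = 4556 J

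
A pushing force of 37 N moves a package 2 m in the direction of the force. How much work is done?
W = F·d = (37)(2) = 74.0 J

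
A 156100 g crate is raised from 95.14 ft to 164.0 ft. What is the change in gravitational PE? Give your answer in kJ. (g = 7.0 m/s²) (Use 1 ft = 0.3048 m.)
Convert to SI: m = 156.1 kg, Δh = 20.9885 m
ΔPE = mgΔh = (156.1)(7.0)(20.9885) = 22934.2 J = 22.93 kJ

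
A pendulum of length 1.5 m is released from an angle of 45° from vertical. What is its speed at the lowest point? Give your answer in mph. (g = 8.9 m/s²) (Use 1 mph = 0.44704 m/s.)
h = L(1 − cosθ) = 1.5(1 − cos45°) = 0.43934 m
v = √(2gh) = √(2·8.9·0.43934) = 2.79647 m/s = 6.256 mph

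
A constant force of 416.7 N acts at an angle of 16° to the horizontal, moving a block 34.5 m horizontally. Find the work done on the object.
W = F·d·cosθ = (416.7)(34.5)cos(16°) = 13820 J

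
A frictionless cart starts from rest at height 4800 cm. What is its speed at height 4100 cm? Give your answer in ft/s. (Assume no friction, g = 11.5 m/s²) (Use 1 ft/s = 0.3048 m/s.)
Convert to SI: h₁−h₂ = 7.0 m
mgh₁ = mgh₂ + ½mv² ⇒ v = √(2g(h₁−h₂)) = √(2·11.5·7.0) = 12.6886 m/s = 41.63 ft/s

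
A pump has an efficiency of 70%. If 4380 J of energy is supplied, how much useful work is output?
W_out = η·W_in = 0.7·4380 = 3066.0 J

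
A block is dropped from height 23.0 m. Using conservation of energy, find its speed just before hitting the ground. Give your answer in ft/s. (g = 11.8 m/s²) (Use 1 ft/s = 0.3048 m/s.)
mgh = ½mv² ⇒ v = √(2gh) = √(2·11.8·23.0) = 23.2981 m/s = 76.44 ft/s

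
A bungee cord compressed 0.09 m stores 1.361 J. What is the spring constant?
k = 2·PE/x² = 2·1.361/(0.09)² = 336.0 N/m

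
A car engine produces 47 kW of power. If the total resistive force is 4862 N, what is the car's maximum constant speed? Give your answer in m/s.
P = Fv ⇒ v = P/F = 47000 W/4862.0 N = 9.667 m/s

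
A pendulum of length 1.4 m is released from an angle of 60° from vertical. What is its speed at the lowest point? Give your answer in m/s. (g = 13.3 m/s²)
h = L(1 − cosθ) = 1.4(1 − cos60°) = 0.7 m
v = √(2gh) = √(2·13.3·0.7) = 4.315 m/s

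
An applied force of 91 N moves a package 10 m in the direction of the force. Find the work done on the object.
W = F·d = (91)(10) = 910.0 J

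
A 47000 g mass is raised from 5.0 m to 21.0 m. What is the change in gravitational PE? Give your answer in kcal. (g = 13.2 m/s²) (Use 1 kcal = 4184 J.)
Convert to SI: m = 47.0 kg, Δh = 16.0 m
ΔPE = mgΔh = (47.0)(13.2)(16.0) = 9926.4 J = 2.372 kcal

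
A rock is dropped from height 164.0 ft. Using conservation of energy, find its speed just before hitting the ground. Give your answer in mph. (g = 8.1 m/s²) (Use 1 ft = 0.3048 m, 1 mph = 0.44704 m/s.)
Convert to SI: h = 49.9872 m
mgh = ½mv² ⇒ v = √(2gh) = √(2·8.1·49.9872) = 28.4569 m/s = 63.66 mph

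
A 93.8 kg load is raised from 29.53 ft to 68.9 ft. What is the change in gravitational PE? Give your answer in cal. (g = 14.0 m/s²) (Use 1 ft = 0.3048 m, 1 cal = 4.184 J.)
Convert to SI: m = 93.8 kg, Δh = 12.0 m
ΔPE = mgΔh = (93.8)(14.0)(12.0) = 15758.4 J = 3766 cal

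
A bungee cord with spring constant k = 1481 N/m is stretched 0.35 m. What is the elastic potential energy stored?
PE = ½kx² = ½(1481)(0.35)² = 90.71 J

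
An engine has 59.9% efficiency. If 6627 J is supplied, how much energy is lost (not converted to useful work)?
W_lost = W_in(1 − η) = 6627·(1 − 0.599) = 2657 J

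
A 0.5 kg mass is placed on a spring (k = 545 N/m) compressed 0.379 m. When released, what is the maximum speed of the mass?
½kx² = ½mv² ⇒ v = x√(k/m) = (0.379)√(545/0.5) = 12.51 m/s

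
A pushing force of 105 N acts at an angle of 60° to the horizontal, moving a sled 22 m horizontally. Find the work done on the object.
W = F·d·cosθ = (105)(22)cos(60°) = 1155 J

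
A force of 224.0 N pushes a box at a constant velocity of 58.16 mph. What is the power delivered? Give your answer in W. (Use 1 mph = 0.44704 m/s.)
Convert to SI: F = 224.0 N, v = 25.9998 m/s
P = Fv = (224.0)(25.9998) = 5824 W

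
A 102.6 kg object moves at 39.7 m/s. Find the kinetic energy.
KE = ½mv² = ½(102.6)(39.7)² = 80850 J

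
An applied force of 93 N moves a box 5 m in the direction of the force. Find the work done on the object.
W = F·d = (93)(5) = 465.0 J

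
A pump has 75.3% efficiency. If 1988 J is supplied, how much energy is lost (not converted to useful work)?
W_lost = W_in(1 − η) = 1988·(1 − 0.753) = 491.0 J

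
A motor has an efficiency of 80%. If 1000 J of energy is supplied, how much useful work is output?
W_out = η·W_in = 0.8·1000 = 800.0 J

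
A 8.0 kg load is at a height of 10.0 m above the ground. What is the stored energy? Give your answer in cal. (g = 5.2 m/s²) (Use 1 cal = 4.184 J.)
PE = mgh = (8.0)(5.2)(10.0) = 416.0 J = 99.43 cal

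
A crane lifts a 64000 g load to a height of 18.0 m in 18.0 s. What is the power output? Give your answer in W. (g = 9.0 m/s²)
Convert to SI: m = 64.0 kg, h = 18.0 m, t = 18.0 s
P = mgh/t = (64.0)(9.0)(18.0)/18.0 = 576.0 W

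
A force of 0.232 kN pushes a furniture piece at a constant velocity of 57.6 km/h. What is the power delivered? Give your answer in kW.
Convert to SI: F = 232.0 N, v = 16.0 m/s
P = Fv = (232.0)(16.0) = 3712.0 W = 3.712 kW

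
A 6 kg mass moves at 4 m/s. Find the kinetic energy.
KE = ½mv² = ½(6)(4)² = 48.0 J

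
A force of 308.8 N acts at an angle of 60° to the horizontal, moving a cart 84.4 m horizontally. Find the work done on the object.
W = F·d·cosθ = (308.8)(84.4)cos(60°) = 13030 J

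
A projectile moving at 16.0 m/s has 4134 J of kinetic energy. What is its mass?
m = 2·KE/v² = 2·4134/(16.0)² = 32.3 kg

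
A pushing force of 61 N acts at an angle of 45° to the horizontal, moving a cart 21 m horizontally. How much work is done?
W = F·d·cosθ = (61)(21)cos(45°) = 905.8 J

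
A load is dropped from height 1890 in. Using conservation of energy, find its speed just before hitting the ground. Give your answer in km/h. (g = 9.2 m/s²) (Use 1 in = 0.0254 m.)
Convert to SI: h = 48.006 m
mgh = ½mv² ⇒ v = √(2gh) = √(2·9.2·48.006) = 29.7205 m/s = 107.0 km/h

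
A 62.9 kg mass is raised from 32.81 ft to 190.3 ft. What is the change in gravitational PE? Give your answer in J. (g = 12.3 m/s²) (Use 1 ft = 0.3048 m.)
Convert to SI: m = 62.9 kg, Δh = 48.003 m
ΔPE = mgΔh = (62.9)(12.3)(48.003) = 37140 J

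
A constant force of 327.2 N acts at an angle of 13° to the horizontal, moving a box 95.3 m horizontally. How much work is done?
W = F·d·cosθ = (327.2)(95.3)cos(13°) = 30380 J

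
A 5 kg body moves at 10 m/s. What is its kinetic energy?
KE = ½mv² = ½(5)(10)² = 250.0 J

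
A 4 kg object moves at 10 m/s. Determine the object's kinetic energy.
KE = ½mv² = ½(4)(10)² = 200.0 J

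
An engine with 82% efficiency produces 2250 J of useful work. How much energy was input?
W_in = W_out/η = 2250/0.82 = 2744 J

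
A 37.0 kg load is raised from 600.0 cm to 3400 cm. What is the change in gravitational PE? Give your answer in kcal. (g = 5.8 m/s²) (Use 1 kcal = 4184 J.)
Convert to SI: m = 37.0 kg, Δh = 28.0 m
ΔPE = mgΔh = (37.0)(5.8)(28.0) = 6008.8 J = 1.436 kcal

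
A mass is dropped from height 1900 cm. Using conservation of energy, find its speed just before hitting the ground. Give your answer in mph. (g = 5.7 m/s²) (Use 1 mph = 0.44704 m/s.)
Convert to SI: h = 19.0 m
mgh = ½mv² ⇒ v = √(2gh) = √(2·5.7·19.0) = 14.7173 m/s = 32.92 mph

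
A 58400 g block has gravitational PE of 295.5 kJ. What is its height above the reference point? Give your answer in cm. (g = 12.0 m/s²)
Convert to SI: m = 58.4 kg, PE = 295500 J
h = PE/(mg) = 295500/(58.4·12.0) = 421.661 m = 42170 cm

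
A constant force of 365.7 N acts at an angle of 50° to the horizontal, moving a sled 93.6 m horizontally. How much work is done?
W = F·d·cosθ = (365.7)(93.6)cos(50°) = 22000 J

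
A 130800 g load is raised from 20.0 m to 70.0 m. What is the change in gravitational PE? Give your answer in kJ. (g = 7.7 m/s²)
Convert to SI: m = 130.8 kg, Δh = 50.0 m
ΔPE = mgΔh = (130.8)(7.7)(50.0) = 50358.0 J = 50.36 kJ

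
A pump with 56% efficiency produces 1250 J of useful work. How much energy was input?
W_in = W_out/η = 1250/0.56 = 2232 J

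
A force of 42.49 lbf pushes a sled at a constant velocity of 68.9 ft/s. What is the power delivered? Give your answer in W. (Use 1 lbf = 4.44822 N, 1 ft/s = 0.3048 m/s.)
Convert to SI: F = 189.005 N, v = 21.0007 m/s
P = Fv = (189.005)(21.0007) = 3969 W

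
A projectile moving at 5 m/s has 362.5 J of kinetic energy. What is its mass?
m = 2·KE/v² = 2·362.5/(5)² = 29.0 kg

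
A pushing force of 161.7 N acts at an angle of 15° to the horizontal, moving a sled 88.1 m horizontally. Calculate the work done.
W = F·d·cosθ = (161.7)(88.1)cos(15°) = 13760 J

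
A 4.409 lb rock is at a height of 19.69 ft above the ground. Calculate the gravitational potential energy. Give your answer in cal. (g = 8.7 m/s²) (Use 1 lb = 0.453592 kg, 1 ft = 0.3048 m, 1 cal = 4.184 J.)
Convert to SI: m = 1.99989 kg, h = 6.00151 m
PE = mgh = (1.99989)(8.7)(6.00151) = 104.42 J = 24.96 cal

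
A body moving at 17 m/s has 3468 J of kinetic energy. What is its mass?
m = 2·KE/v² = 2·3468/(17)² = 24.0 kg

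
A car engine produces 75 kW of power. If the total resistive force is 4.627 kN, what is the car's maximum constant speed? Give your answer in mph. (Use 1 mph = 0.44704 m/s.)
Convert to SI: F = 4627.0 N
P = Fv ⇒ v = P/F = 75000 W/4627.0 N = 16.2092 m/s = 36.26 mph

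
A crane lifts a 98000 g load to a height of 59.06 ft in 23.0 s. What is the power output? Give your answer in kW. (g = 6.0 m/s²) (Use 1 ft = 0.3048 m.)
Convert to SI: m = 98.0 kg, h = 18.0015 m, t = 23.0 s
P = mgh/t = (98.0)(6.0)(18.0015)/23.0 = 460.212 W = 0.4602 kW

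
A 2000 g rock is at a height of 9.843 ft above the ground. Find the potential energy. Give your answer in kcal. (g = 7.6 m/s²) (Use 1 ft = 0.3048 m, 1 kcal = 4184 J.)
Convert to SI: m = 2.0 kg, h = 3.00015 m
PE = mgh = (2.0)(7.6)(3.00015) = 45.6022 J = 0.0109 kcal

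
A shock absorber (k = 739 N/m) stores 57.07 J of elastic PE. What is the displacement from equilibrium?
x = √(2·PE/k) = √(2·57.07/739) = 0.393 m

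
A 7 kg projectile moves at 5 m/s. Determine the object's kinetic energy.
KE = ½mv² = ½(7)(5)² = 87.5 J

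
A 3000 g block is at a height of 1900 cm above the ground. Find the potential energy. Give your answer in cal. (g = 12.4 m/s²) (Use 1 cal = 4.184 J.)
Convert to SI: m = 3.0 kg, h = 19.0 m
PE = mgh = (3.0)(12.4)(19.0) = 706.8 J = 168.9 cal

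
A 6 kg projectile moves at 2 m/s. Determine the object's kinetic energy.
KE = ½mv² = ½(6)(2)² = 12.0 J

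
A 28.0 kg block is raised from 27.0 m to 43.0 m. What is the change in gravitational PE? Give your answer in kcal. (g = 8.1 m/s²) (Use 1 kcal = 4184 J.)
ΔPE = mgΔh = (28.0)(8.1)(16.0) = 3628.8 J = 0.8673 kcal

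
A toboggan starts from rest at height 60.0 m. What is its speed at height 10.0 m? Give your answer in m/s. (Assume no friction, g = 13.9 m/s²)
mgh₁ = mgh₂ + ½mv² ⇒ v = √(2g(h₁−h₂)) = √(2·13.9·50.0) = 37.28 m/s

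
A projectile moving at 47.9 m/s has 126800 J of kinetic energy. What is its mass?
m = 2·KE/v² = 2·126800/(47.9)² = 110.5 kg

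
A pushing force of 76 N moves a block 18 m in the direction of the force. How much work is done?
W = F·d = (76)(18) = 1368 J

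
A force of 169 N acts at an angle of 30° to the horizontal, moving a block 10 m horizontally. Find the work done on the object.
W = F·d·cosθ = (169)(10)cos(30°) = 1464 J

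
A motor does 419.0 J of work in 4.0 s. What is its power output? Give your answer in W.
P = W/t = 419.0/4.0 = 104.8 W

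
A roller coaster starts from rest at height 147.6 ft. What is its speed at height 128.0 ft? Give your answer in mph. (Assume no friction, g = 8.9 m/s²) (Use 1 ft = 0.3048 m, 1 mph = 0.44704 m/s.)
Convert to SI: h₁−h₂ = 5.97408 m
mgh₁ = mgh₂ + ½mv² ⇒ v = √(2g(h₁−h₂)) = √(2·8.9·5.97408) = 10.3121 m/s = 23.07 mph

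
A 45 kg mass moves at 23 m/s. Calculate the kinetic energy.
KE = ½mv² = ½(45)(23)² = 11902.5 J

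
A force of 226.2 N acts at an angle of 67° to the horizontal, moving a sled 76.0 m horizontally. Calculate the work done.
W = F·d·cosθ = (226.2)(76.0)cos(67°) = 6717 J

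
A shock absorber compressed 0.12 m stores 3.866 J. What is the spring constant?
k = 2·PE/x² = 2·3.866/(0.12)² = 536.9 N/m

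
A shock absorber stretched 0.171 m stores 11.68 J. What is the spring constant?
k = 2·PE/x² = 2·11.68/(0.171)² = 798.9 N/m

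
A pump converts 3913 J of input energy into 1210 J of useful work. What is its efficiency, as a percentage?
η = W_out/W_in = 1210/3913 = 30.92%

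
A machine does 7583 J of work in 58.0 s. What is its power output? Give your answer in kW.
P = W/t = 7583.0/58.0 = 130.741 W = 0.1307 kW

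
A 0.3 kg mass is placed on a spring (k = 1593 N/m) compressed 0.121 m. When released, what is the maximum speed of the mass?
½kx² = ½mv² ⇒ v = x√(k/m) = (0.121)√(1593/0.3) = 8.817 m/s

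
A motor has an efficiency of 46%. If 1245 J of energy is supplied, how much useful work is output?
W_out = η·W_in = 0.46·1245 = 572.7 J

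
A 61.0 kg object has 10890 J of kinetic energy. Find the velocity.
v = √(2·KE/m) = √(2·10890/61.0) = 18.9 m/s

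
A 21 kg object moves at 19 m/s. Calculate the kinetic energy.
KE = ½mv² = ½(21)(19)² = 3790.5 J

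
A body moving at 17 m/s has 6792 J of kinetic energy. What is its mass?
m = 2·KE/v² = 2·6792/(17)² = 47.0 kg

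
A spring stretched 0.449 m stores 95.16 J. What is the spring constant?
k = 2·PE/x² = 2·95.16/(0.449)² = 944.0 N/m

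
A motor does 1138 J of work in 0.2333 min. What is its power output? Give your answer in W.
Convert to SI: W = 1138.0 J, t = 13.998 s
P = W/t = 1138.0/13.998 = 81.3 W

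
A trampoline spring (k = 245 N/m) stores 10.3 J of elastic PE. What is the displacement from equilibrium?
x = √(2·PE/k) = √(2·10.3/245) = 0.29 m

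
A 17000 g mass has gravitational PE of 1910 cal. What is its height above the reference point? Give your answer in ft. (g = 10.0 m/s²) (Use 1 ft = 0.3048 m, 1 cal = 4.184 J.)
Convert to SI: m = 17.0 kg, PE = 7991.44 J
h = PE/(mg) = 7991.44/(17.0·10.0) = 47.0085 m = 154.2 ft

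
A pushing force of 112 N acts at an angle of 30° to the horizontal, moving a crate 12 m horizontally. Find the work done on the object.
W = F·d·cosθ = (112)(12)cos(30°) = 1164 J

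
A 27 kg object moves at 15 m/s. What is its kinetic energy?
KE = ½mv² = ½(27)(15)² = 3037.5 J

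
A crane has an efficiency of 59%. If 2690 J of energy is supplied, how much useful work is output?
W_out = η·W_in = 0.59·2690 = 1587.1 J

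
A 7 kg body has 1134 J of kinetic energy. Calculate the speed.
v = √(2·KE/m) = √(2·1134/7) = 18.0 m/s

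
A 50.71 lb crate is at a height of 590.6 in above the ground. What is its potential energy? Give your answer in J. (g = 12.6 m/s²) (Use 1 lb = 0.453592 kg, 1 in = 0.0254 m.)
Convert to SI: m = 23.0017 kg, h = 15.0012 m
PE = mgh = (23.0017)(12.6)(15.0012) = 4348 J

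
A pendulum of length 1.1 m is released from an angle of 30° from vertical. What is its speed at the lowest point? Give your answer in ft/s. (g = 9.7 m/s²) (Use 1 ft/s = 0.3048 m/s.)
h = L(1 − cosθ) = 1.1(1 − cos30°) = 0.147372 m
v = √(2gh) = √(2·9.7·0.147372) = 1.69086 m/s = 5.547 ft/s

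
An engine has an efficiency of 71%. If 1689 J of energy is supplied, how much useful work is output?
W_out = η·W_in = 0.71·1689 = 1199.19 J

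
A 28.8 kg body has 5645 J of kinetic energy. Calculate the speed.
v = √(2·KE/m) = √(2·5645/28.8) = 19.8 m/s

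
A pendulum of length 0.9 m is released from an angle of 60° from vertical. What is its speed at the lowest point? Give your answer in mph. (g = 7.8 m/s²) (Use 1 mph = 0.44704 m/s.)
h = L(1 − cosθ) = 0.9(1 − cos60°) = 0.45 m
v = √(2gh) = √(2·7.8·0.45) = 2.64953 m/s = 5.927 mph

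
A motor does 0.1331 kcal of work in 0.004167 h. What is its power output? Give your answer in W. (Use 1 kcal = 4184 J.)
Convert to SI: W = 556.89 J, t = 15.0012 s
P = W/t = 556.89/15.0012 = 37.12 W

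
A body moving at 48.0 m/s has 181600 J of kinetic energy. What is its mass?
m = 2·KE/v² = 2·181600/(48.0)² = 157.6 kg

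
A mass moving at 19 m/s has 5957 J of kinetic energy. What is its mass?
m = 2·KE/v² = 2·5957/(19)² = 33.0 kg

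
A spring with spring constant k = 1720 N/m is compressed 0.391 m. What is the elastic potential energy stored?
PE = ½kx² = ½(1720)(0.391)² = 131.5 J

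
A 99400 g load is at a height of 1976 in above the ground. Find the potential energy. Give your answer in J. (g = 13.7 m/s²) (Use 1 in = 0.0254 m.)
Convert to SI: m = 99.4 kg, h = 50.1904 m
PE = mgh = (99.4)(13.7)(50.1904) = 68350 J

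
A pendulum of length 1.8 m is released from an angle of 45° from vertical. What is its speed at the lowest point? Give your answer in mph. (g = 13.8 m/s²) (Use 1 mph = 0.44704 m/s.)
h = L(1 − cosθ) = 1.8(1 − cos45°) = 0.527208 m
v = √(2gh) = √(2·13.8·0.527208) = 3.81457 m/s = 8.533 mph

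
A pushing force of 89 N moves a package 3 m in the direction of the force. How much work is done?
W = F·d = (89)(3) = 267.0 J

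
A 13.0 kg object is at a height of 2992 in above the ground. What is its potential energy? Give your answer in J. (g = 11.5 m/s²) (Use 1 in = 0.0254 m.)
Convert to SI: m = 13.0 kg, h = 75.9968 m
PE = mgh = (13.0)(11.5)(75.9968) = 11360 J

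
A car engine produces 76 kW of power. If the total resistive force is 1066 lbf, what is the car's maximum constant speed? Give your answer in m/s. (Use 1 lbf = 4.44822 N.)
Convert to SI: F = 4741.8 N
P = Fv ⇒ v = P/F = 76000 W/4741.8 N = 16.03 m/s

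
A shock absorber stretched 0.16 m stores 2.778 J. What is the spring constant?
k = 2·PE/x² = 2·2.778/(0.16)² = 217.0 N/m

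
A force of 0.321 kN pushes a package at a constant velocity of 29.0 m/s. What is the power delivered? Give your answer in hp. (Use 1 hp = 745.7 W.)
Convert to SI: F = 321.0 N, v = 29.0 m/s
P = Fv = (321.0)(29.0) = 9309.0 W = 12.48 hp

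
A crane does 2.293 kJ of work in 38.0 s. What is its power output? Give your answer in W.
Convert to SI: W = 2293.0 J, t = 38.0 s
P = W/t = 2293.0/38.0 = 60.34 W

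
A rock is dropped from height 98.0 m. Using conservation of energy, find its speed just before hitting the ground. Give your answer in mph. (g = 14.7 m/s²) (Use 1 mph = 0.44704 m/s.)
mgh = ½mv² ⇒ v = √(2gh) = √(2·14.7·98.0) = 53.6768 m/s = 120.1 mph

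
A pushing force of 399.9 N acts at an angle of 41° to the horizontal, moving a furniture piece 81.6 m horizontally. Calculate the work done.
W = F·d·cosθ = (399.9)(81.6)cos(41°) = 24630 J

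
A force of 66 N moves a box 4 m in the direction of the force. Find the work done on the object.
W = F·d = (66)(4) = 264.0 J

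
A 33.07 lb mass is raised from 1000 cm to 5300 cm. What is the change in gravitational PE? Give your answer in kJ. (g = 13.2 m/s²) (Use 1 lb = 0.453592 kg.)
Convert to SI: m = 15.0003 kg, Δh = 43.0 m
ΔPE = mgΔh = (15.0003)(13.2)(43.0) = 8514.16 J = 8.514 kJ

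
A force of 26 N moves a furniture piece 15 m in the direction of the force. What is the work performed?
W = F·d = (26)(15) = 390.0 J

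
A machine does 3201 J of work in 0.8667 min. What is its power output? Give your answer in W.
Convert to SI: W = 3201.0 J, t = 52.002 s
P = W/t = 3201.0/52.002 = 61.56 W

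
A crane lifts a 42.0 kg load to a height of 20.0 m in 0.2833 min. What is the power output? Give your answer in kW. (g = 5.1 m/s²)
Convert to SI: m = 42.0 kg, h = 20.0 m, t = 16.998 s
P = mgh/t = (42.0)(5.1)(20.0)/16.998 = 252.03 W = 0.252 kW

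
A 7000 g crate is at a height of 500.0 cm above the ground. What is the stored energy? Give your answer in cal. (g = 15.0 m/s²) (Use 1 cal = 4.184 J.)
Convert to SI: m = 7.0 kg, h = 5.0 m
PE = mgh = (7.0)(15.0)(5.0) = 525.0 J = 125.5 cal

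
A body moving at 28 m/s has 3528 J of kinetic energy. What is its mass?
m = 2·KE/v² = 2·3528/(28)² = 9.0 kg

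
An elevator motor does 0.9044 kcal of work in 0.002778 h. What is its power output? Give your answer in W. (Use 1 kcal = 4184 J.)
Convert to SI: W = 3784.01 J, t = 10.0008 s
P = W/t = 3784.01/10.0008 = 378.4 W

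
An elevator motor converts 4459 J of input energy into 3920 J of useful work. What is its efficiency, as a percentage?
η = W_out/W_in = 3920/4459 = 87.91%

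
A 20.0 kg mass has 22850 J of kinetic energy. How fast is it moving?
v = √(2·KE/m) = √(2·22850/20.0) = 47.8 m/s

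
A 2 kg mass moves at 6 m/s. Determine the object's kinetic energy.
KE = ½mv² = ½(2)(6)² = 36.0 J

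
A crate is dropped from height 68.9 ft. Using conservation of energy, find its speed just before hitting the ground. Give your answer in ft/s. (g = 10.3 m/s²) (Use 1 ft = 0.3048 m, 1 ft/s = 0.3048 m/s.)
Convert to SI: h = 21.0007 m
mgh = ½mv² ⇒ v = √(2gh) = √(2·10.3·21.0007) = 20.7994 m/s = 68.24 ft/s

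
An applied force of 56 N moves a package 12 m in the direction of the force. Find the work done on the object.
W = F·d = (56)(12) = 672.0 J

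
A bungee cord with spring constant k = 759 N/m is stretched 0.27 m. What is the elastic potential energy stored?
PE = ½kx² = ½(759)(0.27)² = 27.67 J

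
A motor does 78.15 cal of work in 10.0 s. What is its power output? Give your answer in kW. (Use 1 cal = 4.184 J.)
Convert to SI: W = 326.98 J, t = 10.0 s
P = W/t = 326.98/10.0 = 32.698 W = 0.0327 kW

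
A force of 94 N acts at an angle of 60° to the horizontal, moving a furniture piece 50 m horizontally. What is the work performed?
W = F·d·cosθ = (94)(50)cos(60°) = 2350 J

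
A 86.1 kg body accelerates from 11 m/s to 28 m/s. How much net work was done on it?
W = ΔKE = ½m(v₂² − v₁²) = ½(86.1)(28² − 11²) = 28542.15 J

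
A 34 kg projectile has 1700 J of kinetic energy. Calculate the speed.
v = √(2·KE/m) = √(2·1700/34) = 10.0 m/s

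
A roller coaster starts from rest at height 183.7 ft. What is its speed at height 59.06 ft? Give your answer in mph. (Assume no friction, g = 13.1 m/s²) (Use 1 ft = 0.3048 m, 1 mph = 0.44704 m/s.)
Convert to SI: h₁−h₂ = 37.9903 m
mgh₁ = mgh₂ + ½mv² ⇒ v = √(2g(h₁−h₂)) = √(2·13.1·37.9903) = 31.5491 m/s = 70.57 mph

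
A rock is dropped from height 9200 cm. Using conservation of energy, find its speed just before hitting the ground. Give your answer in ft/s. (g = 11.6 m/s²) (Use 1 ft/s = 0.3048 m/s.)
Convert to SI: h = 92.0 m
mgh = ½mv² ⇒ v = √(2gh) = √(2·11.6·92.0) = 46.1996 m/s = 151.6 ft/s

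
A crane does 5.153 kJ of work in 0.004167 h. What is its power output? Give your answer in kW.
Convert to SI: W = 5153.0 J, t = 15.0012 s
P = W/t = 5153.0/15.0012 = 343.506 W = 0.3435 kW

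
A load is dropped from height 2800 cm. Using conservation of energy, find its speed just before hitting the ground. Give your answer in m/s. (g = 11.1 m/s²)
Convert to SI: h = 28.0 m
mgh = ½mv² ⇒ v = √(2gh) = √(2·11.1·28.0) = 24.93 m/s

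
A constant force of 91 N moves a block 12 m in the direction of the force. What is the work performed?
W = F·d = (91)(12) = 1092 J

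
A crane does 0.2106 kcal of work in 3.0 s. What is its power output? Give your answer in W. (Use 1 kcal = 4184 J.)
Convert to SI: W = 881.15 J, t = 3.0 s
P = W/t = 881.15/3.0 = 293.7 W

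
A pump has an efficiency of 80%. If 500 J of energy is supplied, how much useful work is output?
W_out = η·W_in = 0.8·500 = 400.0 J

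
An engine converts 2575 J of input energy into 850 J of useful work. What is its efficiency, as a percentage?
η = W_out/W_in = 850/2575 = 33.01%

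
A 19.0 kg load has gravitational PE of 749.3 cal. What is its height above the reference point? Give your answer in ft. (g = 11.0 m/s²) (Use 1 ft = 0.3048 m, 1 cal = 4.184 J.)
Convert to SI: m = 19.0 kg, PE = 3135.07 J
h = PE/(mg) = 3135.07/(19.0·11.0) = 15.0003 m = 49.21 ft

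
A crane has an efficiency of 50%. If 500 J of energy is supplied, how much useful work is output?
W_out = η·W_in = 0.5·500 = 250.0 J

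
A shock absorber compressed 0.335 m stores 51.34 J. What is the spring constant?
k = 2·PE/x² = 2·51.34/(0.335)² = 914.9 N/m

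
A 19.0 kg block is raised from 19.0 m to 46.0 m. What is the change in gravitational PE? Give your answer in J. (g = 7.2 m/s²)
ΔPE = mgΔh = (19.0)(7.2)(27.0) = 3694 J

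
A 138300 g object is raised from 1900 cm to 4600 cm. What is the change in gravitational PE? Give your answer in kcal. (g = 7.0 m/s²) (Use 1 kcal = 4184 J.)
Convert to SI: m = 138.3 kg, Δh = 27.0 m
ΔPE = mgΔh = (138.3)(7.0)(27.0) = 26138.7 J = 6.247 kcal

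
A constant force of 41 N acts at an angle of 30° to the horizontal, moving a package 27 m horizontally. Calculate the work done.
W = F·d·cosθ = (41)(27)cos(30°) = 958.7 J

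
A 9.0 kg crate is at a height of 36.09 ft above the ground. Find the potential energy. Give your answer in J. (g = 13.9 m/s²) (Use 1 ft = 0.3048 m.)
Convert to SI: m = 9.0 kg, h = 11.0002 m
PE = mgh = (9.0)(13.9)(11.0002) = 1376 J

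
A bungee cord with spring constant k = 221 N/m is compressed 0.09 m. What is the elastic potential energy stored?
PE = ½kx² = ½(221)(0.09)² = 0.8951 J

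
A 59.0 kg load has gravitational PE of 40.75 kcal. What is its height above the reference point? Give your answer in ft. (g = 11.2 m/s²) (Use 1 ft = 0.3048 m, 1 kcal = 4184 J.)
Convert to SI: m = 59.0 kg, PE = 170498 J
h = PE/(mg) = 170498/(59.0·11.2) = 258.018 m = 846.5 ft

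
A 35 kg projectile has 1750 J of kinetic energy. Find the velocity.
v = √(2·KE/m) = √(2·1750/35) = 10.0 m/s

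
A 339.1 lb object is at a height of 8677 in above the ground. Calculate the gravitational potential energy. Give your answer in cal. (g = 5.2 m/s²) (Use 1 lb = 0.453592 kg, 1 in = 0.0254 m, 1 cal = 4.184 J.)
Convert to SI: m = 153.813 kg, h = 220.396 m
PE = mgh = (153.813)(5.2)(220.396) = 176279 J = 42130 cal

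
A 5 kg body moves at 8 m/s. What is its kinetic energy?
KE = ½mv² = ½(5)(8)² = 160.0 J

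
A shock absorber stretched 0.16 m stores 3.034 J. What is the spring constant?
k = 2·PE/x² = 2·3.034/(0.16)² = 237.0 N/m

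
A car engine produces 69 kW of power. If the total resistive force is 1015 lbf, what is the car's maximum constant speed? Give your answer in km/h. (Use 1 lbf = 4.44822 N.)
Convert to SI: F = 4514.94 N
P = Fv ⇒ v = P/F = 69000 W/4514.94 N = 15.2826 m/s = 55.02 km/h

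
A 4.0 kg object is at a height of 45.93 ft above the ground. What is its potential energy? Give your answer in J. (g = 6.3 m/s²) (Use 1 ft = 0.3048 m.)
Convert to SI: m = 4.0 kg, h = 13.9995 m
PE = mgh = (4.0)(6.3)(13.9995) = 352.8 J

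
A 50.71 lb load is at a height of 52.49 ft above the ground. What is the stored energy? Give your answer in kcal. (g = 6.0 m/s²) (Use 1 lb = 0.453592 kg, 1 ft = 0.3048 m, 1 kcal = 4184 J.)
Convert to SI: m = 23.0017 kg, h = 15.999 m
PE = mgh = (23.0017)(6.0)(15.999) = 2208.01 J = 0.5277 kcal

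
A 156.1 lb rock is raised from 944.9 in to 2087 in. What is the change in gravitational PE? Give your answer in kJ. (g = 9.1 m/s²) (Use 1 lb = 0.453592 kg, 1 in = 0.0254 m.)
Convert to SI: m = 70.8057 kg, Δh = 29.0093 m
ΔPE = mgΔh = (70.8057)(9.1)(29.0093) = 18691.6 J = 18.69 kJ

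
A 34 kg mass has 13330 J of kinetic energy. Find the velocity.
v = √(2·KE/m) = √(2·13330/34) = 28.0 m/s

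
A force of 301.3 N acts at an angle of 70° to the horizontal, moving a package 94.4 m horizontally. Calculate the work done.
W = F·d·cosθ = (301.3)(94.4)cos(70°) = 9728 J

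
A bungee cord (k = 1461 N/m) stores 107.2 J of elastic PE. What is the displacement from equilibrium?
x = √(2·PE/k) = √(2·107.2/1461) = 0.3831 m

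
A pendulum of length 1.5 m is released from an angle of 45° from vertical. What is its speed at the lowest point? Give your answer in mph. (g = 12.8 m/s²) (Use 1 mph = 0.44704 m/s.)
h = L(1 − cosθ) = 1.5(1 − cos45°) = 0.43934 m
v = √(2gh) = √(2·12.8·0.43934) = 3.35367 m/s = 7.502 mph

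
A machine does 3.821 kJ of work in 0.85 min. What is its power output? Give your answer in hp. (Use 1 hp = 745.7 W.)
Convert to SI: W = 3821.0 J, t = 51.0 s
P = W/t = 3821.0/51.0 = 74.9216 W = 0.1005 hp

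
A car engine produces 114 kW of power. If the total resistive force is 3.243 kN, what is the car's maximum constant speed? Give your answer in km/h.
Convert to SI: F = 3243.0 N
P = Fv ⇒ v = P/F = 114000 W/3243.0 N = 35.1526 m/s = 126.5 km/h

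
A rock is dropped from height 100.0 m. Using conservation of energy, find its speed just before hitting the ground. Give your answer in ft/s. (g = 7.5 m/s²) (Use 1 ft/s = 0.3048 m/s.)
mgh = ½mv² ⇒ v = √(2gh) = √(2·7.5·100.0) = 38.7298 m/s = 127.1 ft/s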